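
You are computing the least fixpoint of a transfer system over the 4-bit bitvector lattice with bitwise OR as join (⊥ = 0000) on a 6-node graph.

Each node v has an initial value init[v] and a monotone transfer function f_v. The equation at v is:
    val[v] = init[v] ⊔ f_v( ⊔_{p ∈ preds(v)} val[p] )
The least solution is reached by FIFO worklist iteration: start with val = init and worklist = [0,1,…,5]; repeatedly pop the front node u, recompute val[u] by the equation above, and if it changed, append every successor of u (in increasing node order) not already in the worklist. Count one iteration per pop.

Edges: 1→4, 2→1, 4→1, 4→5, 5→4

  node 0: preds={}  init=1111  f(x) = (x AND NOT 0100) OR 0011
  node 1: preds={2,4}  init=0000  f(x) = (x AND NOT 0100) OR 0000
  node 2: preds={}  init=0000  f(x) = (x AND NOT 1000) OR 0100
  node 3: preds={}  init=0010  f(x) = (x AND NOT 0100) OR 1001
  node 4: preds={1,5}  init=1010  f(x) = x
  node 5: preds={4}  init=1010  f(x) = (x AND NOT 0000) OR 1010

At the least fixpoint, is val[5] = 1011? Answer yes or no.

no

Worklist (7 pops):
  #1 pop 0: in=0000 → 1111 (no change)
  #2 pop 1: in=1010 → 1010 (was 0000); enqueue []
  #3 pop 2: in=0000 → 0100 (was 0000); enqueue [1]
  #4 pop 3: in=0000 → 1011 (was 0010); enqueue []
  #5 pop 4: in=1010 → 1010 (no change)
  #6 pop 5: in=1010 → 1010 (no change)
  #7 pop 1: in=1110 → 1010 (no change)

Fixpoint:
  val[0] = 1111
  val[1] = 1010
  val[2] = 0100
  val[3] = 1011
  val[4] = 1010
  val[5] = 1010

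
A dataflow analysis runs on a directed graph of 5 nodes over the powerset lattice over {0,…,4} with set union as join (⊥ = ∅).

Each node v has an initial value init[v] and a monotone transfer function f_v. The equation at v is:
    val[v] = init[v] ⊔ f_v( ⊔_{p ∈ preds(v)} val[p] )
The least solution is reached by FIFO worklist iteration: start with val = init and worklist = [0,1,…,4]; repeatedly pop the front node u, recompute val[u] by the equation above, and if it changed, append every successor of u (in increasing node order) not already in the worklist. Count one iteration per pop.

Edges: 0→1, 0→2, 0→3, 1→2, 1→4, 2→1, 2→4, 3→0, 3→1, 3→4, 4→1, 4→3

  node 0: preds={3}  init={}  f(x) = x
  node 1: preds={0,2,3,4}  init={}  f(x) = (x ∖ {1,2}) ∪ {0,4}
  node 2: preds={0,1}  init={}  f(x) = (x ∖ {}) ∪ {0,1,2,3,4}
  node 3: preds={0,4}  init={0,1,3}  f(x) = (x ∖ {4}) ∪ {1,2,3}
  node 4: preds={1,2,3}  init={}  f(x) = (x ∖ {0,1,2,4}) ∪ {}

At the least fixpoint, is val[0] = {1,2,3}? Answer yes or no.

no

Worklist (10 pops):
  #1 pop 0: in={0,1,3} → {0,1,3} (was {}); enqueue []
  #2 pop 1: in={0,1,3} → {0,3,4} (was {}); enqueue []
  #3 pop 2: in={0,1,3,4} → {0,1,2,3,4} (was {}); enqueue [1]
  #4 pop 3: in={0,1,3} → {0,1,2,3} (was {0,1,3}); enqueue [0]
  #5 pop 4: in={0,1,2,3,4} → {3} (was {}); enqueue [3]
  #6 pop 1: in={0,1,2,3,4} → {0,3,4} (no change)
  #7 pop 0: in={0,1,2,3} → {0,1,2,3} (was {0,1,3}); enqueue [1,2]
  #8 pop 3: in={0,1,2,3} → {0,1,2,3} (no change)
  #9 pop 1: in={0,1,2,3,4} → {0,3,4} (no change)
  #10 pop 2: in={0,1,2,3,4} → {0,1,2,3,4} (no change)

Fixpoint:
  val[0] = {0,1,2,3}
  val[1] = {0,3,4}
  val[2] = {0,1,2,3,4}
  val[3] = {0,1,2,3}
  val[4] = {3}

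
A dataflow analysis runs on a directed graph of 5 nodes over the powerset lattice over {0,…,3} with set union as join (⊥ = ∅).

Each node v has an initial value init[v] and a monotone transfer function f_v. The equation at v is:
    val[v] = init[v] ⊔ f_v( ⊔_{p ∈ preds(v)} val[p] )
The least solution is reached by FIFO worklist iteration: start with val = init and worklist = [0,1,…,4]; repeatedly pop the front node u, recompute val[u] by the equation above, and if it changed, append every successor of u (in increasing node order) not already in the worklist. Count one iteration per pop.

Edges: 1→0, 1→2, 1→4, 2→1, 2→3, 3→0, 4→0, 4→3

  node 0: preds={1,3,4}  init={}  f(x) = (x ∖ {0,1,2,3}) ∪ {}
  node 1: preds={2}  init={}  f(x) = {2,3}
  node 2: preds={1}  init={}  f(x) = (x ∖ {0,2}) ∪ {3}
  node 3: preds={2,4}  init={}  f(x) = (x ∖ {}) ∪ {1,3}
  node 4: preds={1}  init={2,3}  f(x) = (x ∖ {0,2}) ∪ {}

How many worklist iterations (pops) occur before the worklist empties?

7

Trace (7 dequeues):
  [1] u=0 | in {2,3} | out {} | ==
  [2] u=1 | in {} | out {2,3} | prev {} | push {0}
  [3] u=2 | in {2,3} | out {3} | prev {} | push {1}
  [4] u=3 | in {2,3} | out {1,2,3} | prev {} | push {}
  [5] u=4 | in {2,3} | out {2,3} | ==
  [6] u=0 | in {1,2,3} | out {} | ==
  [7] u=1 | in {3} | out {2,3} | ==

Converged values:
  [0] {}
  [1] {2,3}
  [2] {3}
  [3] {1,2,3}
  [4] {2,3}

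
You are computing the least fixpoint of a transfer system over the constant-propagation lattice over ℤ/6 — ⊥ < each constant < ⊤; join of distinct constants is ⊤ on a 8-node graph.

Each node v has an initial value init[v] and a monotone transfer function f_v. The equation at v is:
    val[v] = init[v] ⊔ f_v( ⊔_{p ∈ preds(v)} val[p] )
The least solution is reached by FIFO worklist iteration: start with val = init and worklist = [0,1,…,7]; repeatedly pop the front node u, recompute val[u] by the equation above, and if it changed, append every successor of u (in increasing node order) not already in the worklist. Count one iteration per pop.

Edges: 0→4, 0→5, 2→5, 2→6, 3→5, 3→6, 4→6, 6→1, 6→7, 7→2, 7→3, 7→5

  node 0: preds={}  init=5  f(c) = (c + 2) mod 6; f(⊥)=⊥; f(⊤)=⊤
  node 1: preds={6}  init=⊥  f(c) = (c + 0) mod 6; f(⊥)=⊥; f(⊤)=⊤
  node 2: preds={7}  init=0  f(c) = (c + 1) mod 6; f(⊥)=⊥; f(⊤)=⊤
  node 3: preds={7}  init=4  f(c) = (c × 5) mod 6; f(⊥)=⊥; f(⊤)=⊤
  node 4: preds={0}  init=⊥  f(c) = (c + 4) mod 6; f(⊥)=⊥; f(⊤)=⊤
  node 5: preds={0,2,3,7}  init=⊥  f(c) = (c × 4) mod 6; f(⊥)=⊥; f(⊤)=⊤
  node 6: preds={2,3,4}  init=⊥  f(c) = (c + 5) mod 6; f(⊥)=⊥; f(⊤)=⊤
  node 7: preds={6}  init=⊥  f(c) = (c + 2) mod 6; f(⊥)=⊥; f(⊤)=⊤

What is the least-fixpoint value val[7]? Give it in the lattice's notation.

⊤

Worklist (13 pops):
  #1 pop 0: in=⊥ → 5 (no change)
  #2 pop 1: in=⊥ → ⊥ (no change)
  #3 pop 2: in=⊥ → 0 (no change)
  #4 pop 3: in=⊥ → 4 (no change)
  #5 pop 4: in=5 → 3 (was ⊥); enqueue []
  #6 pop 5: in=⊤ → ⊤ (was ⊥); enqueue []
  #7 pop 6: in=⊤ → ⊤ (was ⊥); enqueue [1]
  #8 pop 7: in=⊤ → ⊤ (was ⊥); enqueue [2,3,5]
  #9 pop 1: in=⊤ → ⊤ (was ⊥); enqueue []
  #10 pop 2: in=⊤ → ⊤ (was 0); enqueue [6]
  #11 pop 3: in=⊤ → ⊤ (was 4); enqueue []
  #12 pop 5: in=⊤ → ⊤ (no change)
  #13 pop 6: in=⊤ → ⊤ (no change)

Fixpoint:
  val[0] = 5
  val[1] = ⊤
  val[2] = ⊤
  val[3] = ⊤
  val[4] = 3
  val[5] = ⊤
  val[6] = ⊤
  val[7] = ⊤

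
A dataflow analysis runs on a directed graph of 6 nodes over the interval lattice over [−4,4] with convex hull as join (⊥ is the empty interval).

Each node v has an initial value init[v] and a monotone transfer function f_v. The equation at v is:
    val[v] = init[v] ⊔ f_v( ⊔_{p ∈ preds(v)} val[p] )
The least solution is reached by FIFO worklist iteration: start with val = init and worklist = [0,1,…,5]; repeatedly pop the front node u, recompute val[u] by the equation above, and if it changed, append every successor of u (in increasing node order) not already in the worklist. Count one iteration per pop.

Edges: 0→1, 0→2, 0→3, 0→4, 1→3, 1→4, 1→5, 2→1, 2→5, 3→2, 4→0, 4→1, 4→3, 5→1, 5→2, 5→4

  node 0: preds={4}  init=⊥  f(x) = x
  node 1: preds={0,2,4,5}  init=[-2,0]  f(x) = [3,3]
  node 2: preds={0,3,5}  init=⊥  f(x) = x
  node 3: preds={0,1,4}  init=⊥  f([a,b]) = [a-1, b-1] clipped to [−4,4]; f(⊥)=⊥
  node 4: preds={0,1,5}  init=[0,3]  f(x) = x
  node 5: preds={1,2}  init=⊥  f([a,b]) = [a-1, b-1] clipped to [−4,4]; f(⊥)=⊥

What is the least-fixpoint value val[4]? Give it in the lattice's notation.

Iteration log — 25 steps:
  step 1. node 0  ⊔preds=[0,3]  new=[0,3]  old=⊥  +wl: 
  step 2. node 1  ⊔preds=[0,3]  new=[-2,3]  old=[-2,0]  +wl: 
  step 3. node 2  ⊔preds=[0,3]  new=[0,3]  old=⊥  +wl: 1
  step 4. node 3  ⊔preds=[-2,3]  new=[-3,2]  old=⊥  +wl: 2
  step 5. node 4  ⊔preds=[-2,3]  new=[-2,3]  old=[0,3]  +wl: 0,3
  step 6. node 5  ⊔preds=[-2,3]  new=[-3,2]  old=⊥  +wl: 4
  step 7. node 1  ⊔preds=[-3,3]  new=[-2,3]  stable
  step 8. node 2  ⊔preds=[-3,3]  new=[-3,3]  old=[0,3]  +wl: 1,5
  step 9. node 0  ⊔preds=[-2,3]  new=[-2,3]  old=[0,3]  +wl: 2
  step 10. node 3  ⊔preds=[-2,3]  new=[-3,2]  stable
  step 11. node 4  ⊔preds=[-3,3]  new=[-3,3]  old=[-2,3]  +wl: 0,3
  step 12. node 1  ⊔preds=[-3,3]  new=[-2,3]  stable
  step 13. node 5  ⊔preds=[-3,3]  new=[-4,2]  old=[-3,2]  +wl: 1,4
  step 14. node 2  ⊔preds=[-4,3]  new=[-4,3]  old=[-3,3]  +wl: 5
  step 15. node 0  ⊔preds=[-3,3]  new=[-3,3]  old=[-2,3]  +wl: 2
  step 16. node 3  ⊔preds=[-3,3]  new=[-4,2]  old=[-3,2]  +wl: 
  step 17. node 1  ⊔preds=[-4,3]  new=[-2,3]  stable
  step 18. node 4  ⊔preds=[-4,3]  new=[-4,3]  old=[-3,3]  +wl: 0,1,3
  step 19. node 5  ⊔preds=[-4,3]  new=[-4,2]  stable
  step 20. node 2  ⊔preds=[-4,3]  new=[-4,3]  stable
  step 21. node 0  ⊔preds=[-4,3]  new=[-4,3]  old=[-3,3]  +wl: 2,4
  step 22. node 1  ⊔preds=[-4,3]  new=[-2,3]  stable
  step 23. node 3  ⊔preds=[-4,3]  new=[-4,2]  stable
  step 24. node 2  ⊔preds=[-4,3]  new=[-4,3]  stable
  step 25. node 4  ⊔preds=[-4,3]  new=[-4,3]  stable

Least fixpoint reached:
  node 0: [-4,3]
  node 1: [-2,3]
  node 2: [-4,3]
  node 3: [-4,2]
  node 4: [-4,3]
  node 5: [-4,2]

[-4,3]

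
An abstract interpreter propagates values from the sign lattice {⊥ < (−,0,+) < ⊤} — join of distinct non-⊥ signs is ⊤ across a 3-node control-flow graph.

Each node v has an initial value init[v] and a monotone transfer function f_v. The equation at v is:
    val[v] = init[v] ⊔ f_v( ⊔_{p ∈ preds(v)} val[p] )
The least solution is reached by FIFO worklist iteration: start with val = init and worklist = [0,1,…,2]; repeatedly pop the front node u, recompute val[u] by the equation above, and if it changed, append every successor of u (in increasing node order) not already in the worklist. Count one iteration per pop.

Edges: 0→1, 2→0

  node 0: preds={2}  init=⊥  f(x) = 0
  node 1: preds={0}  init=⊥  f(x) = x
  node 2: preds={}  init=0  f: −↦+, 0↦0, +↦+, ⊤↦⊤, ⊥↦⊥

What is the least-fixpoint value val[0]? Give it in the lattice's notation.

0

Worklist (3 pops):
  #1 pop 0: in=0 → 0 (was ⊥); enqueue []
  #2 pop 1: in=0 → 0 (was ⊥); enqueue []
  #3 pop 2: in=⊥ → 0 (no change)

Fixpoint:
  val[0] = 0
  val[1] = 0
  val[2] = 0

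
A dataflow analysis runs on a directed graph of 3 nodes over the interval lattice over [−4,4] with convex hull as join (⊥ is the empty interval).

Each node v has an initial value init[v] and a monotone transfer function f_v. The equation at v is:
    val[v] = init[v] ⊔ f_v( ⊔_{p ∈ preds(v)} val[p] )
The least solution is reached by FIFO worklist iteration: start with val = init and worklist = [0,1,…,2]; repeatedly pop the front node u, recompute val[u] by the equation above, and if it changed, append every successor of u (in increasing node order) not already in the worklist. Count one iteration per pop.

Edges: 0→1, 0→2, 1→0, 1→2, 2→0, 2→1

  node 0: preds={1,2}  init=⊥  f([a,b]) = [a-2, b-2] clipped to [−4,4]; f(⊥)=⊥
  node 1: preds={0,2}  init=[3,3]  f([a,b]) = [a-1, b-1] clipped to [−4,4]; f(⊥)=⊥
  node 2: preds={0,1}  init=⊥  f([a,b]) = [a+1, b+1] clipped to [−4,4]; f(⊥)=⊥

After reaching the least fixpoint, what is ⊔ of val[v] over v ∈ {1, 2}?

Trace (11 dequeues):
  [1] u=0 | in [3,3] | out [1,1] | prev ⊥ | push {}
  [2] u=1 | in [1,1] | out [0,3] | prev [3,3] | push {0}
  [3] u=2 | in [0,3] | out [1,4] | prev ⊥ | push {1}
  [4] u=0 | in [0,4] | out [-2,2] | prev [1,1] | push {2}
  [5] u=1 | in [-2,4] | out [-3,3] | prev [0,3] | push {0}
  [6] u=2 | in [-3,3] | out [-2,4] | prev [1,4] | push {1}
  [7] u=0 | in [-3,4] | out [-4,2] | prev [-2,2] | push {2}
  [8] u=1 | in [-4,4] | out [-4,3] | prev [-3,3] | push {0}
  [9] u=2 | in [-4,3] | out [-3,4] | prev [-2,4] | push {1}
  [10] u=0 | in [-4,4] | out [-4,2] | ==
  [11] u=1 | in [-4,4] | out [-4,3] | ==

Converged values:
  [0] [-4,2]
  [1] [-4,3]
  [2] [-3,4]

[-4,4]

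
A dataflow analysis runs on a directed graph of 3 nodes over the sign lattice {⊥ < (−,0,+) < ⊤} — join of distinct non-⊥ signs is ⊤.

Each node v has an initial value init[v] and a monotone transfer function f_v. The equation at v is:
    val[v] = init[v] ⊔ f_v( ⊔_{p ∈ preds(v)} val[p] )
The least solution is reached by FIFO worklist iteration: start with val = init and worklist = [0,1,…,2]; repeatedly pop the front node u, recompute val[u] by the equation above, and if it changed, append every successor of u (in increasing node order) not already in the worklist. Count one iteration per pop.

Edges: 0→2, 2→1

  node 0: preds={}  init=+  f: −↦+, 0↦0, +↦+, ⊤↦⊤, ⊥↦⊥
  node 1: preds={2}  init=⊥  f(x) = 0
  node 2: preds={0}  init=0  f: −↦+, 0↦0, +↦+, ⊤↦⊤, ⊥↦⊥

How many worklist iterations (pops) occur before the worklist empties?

4

Trace (4 dequeues):
  [1] u=0 | in ⊥ | out + | ==
  [2] u=1 | in 0 | out 0 | prev ⊥ | push {}
  [3] u=2 | in + | out ⊤ | prev 0 | push {1}
  [4] u=1 | in ⊤ | out 0 | ==

Converged values:
  [0] +
  [1] 0
  [2] ⊤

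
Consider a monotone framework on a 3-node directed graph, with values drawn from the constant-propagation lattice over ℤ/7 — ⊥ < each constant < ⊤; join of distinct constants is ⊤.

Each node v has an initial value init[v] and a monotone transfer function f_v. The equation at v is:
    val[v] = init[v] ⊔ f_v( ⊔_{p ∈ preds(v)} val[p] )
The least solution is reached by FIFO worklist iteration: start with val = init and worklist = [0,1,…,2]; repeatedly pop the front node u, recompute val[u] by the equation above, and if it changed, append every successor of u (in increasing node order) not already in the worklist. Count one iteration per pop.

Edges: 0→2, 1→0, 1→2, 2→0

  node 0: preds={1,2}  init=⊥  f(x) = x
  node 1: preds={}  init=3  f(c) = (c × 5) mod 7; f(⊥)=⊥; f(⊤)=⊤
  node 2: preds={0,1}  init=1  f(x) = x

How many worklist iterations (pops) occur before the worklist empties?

4

Worklist (4 pops):
  #1 pop 0: in=⊤ → ⊤ (was ⊥); enqueue []
  #2 pop 1: in=⊥ → 3 (no change)
  #3 pop 2: in=⊤ → ⊤ (was 1); enqueue [0]
  #4 pop 0: in=⊤ → ⊤ (no change)

Fixpoint:
  val[0] = ⊤
  val[1] = 3
  val[2] = ⊤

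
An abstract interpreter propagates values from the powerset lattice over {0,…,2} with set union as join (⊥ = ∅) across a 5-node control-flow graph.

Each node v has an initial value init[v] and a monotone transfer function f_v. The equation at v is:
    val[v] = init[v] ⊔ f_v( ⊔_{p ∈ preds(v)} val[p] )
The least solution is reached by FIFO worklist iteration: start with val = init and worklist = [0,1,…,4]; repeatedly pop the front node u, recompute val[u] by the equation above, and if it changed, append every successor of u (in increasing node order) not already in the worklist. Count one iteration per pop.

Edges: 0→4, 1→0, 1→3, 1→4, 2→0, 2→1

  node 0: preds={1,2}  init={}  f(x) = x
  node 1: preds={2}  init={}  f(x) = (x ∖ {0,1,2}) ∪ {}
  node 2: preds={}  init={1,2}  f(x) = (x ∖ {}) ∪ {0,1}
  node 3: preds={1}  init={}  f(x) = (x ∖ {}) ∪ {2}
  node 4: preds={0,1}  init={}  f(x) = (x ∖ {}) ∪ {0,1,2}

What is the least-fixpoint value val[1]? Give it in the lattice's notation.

Iteration log — 8 steps:
  step 1. node 0  ⊔preds={1,2}  new={1,2}  old={}  +wl: 
  step 2. node 1  ⊔preds={1,2}  new={}  stable
  step 3. node 2  ⊔preds={}  new={0,1,2}  old={1,2}  +wl: 0,1
  step 4. node 3  ⊔preds={}  new={2}  old={}  +wl: 
  step 5. node 4  ⊔preds={1,2}  new={0,1,2}  old={}  +wl: 
  step 6. node 0  ⊔preds={0,1,2}  new={0,1,2}  old={1,2}  +wl: 4
  step 7. node 1  ⊔preds={0,1,2}  new={}  stable
  step 8. node 4  ⊔preds={0,1,2}  new={0,1,2}  stable

Least fixpoint reached:
  node 0: {0,1,2}
  node 1: {}
  node 2: {0,1,2}
  node 3: {2}
  node 4: {0,1,2}

{}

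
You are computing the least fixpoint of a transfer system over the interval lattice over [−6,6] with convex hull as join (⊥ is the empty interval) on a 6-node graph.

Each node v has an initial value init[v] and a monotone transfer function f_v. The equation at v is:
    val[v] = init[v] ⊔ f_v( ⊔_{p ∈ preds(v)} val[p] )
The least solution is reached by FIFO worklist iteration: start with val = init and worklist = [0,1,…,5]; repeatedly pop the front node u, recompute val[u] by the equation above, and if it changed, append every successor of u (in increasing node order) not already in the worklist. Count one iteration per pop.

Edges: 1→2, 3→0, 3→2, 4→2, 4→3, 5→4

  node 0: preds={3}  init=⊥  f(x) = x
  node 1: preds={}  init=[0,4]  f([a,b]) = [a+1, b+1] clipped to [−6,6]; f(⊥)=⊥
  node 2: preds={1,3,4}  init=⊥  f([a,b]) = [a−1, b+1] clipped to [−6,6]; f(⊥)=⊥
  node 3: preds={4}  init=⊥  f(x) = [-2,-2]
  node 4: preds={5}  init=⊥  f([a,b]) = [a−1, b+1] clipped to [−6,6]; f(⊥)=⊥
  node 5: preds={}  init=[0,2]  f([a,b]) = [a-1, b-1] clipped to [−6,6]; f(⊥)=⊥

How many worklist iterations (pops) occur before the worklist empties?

9

Trace (9 dequeues):
  [1] u=0 | in ⊥ | out ⊥ | ==
  [2] u=1 | in ⊥ | out [0,4] | ==
  [3] u=2 | in [0,4] | out [-1,5] | prev ⊥ | push {}
  [4] u=3 | in ⊥ | out [-2,-2] | prev ⊥ | push {0,2}
  [5] u=4 | in [0,2] | out [-1,3] | prev ⊥ | push {3}
  [6] u=5 | in ⊥ | out [0,2] | ==
  [7] u=0 | in [-2,-2] | out [-2,-2] | prev ⊥ | push {}
  [8] u=2 | in [-2,4] | out [-3,5] | prev [-1,5] | push {}
  [9] u=3 | in [-1,3] | out [-2,-2] | ==

Converged values:
  [0] [-2,-2]
  [1] [0,4]
  [2] [-3,5]
  [3] [-2,-2]
  [4] [-1,3]
  [5] [0,2]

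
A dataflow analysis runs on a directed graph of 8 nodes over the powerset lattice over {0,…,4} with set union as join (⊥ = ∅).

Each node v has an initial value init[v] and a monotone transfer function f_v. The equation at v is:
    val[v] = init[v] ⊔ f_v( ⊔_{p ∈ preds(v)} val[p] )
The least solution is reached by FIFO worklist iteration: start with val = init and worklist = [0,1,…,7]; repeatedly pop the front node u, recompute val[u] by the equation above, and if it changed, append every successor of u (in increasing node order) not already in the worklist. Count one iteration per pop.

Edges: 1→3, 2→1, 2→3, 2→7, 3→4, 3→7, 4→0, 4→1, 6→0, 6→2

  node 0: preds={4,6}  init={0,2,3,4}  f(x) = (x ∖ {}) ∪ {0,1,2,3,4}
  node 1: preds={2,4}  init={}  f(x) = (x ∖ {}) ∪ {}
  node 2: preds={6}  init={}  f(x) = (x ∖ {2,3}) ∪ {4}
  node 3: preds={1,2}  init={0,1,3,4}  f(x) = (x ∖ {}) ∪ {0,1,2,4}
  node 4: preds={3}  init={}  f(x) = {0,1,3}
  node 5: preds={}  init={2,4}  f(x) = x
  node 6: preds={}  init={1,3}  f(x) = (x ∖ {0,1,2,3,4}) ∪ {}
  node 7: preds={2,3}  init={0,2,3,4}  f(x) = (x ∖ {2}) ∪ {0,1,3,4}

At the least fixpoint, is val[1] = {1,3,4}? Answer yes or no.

Iteration log — 11 steps:
  step 1. node 0  ⊔preds={1,3}  new={0,1,2,3,4}  old={0,2,3,4}  +wl: 
  step 2. node 1  ⊔preds={}  new={}  stable
  step 3. node 2  ⊔preds={1,3}  new={1,4}  old={}  +wl: 1
  step 4. node 3  ⊔preds={1,4}  new={0,1,2,3,4}  old={0,1,3,4}  +wl: 
  step 5. node 4  ⊔preds={0,1,2,3,4}  new={0,1,3}  old={}  +wl: 0
  step 6. node 5  ⊔preds={}  new={2,4}  stable
  step 7. node 6  ⊔preds={}  new={1,3}  stable
  step 8. node 7  ⊔preds={0,1,2,3,4}  new={0,1,2,3,4}  old={0,2,3,4}  +wl: 
  step 9. node 1  ⊔preds={0,1,3,4}  new={0,1,3,4}  old={}  +wl: 3
  step 10. node 0  ⊔preds={0,1,3}  new={0,1,2,3,4}  stable
  step 11. node 3  ⊔preds={0,1,3,4}  new={0,1,2,3,4}  stable

Least fixpoint reached:
  node 0: {0,1,2,3,4}
  node 1: {0,1,3,4}
  node 2: {1,4}
  node 3: {0,1,2,3,4}
  node 4: {0,1,3}
  node 5: {2,4}
  node 6: {1,3}
  node 7: {0,1,2,3,4}

no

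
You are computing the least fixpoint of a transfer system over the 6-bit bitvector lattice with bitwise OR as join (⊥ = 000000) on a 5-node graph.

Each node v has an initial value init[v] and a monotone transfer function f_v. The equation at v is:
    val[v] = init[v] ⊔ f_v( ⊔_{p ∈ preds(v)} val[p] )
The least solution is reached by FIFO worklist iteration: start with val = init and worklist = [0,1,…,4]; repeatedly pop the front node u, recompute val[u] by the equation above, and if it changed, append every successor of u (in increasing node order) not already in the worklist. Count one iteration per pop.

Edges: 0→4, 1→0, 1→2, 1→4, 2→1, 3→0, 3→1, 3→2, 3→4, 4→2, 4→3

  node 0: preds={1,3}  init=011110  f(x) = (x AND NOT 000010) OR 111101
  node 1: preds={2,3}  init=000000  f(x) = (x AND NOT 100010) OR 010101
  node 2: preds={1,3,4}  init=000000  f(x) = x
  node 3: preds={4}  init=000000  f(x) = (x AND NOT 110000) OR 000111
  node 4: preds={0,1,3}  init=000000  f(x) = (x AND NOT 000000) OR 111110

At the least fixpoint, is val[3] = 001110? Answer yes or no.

no

Worklist (13 pops):
  #1 pop 0: in=000000 → 111111 (was 011110); enqueue []
  #2 pop 1: in=000000 → 010101 (was 000000); enqueue [0]
  #3 pop 2: in=010101 → 010101 (was 000000); enqueue [1]
  #4 pop 3: in=000000 → 000111 (was 000000); enqueue [2]
  #5 pop 4: in=111111 → 111111 (was 000000); enqueue [3]
  #6 pop 0: in=010111 → 111111 (no change)
  #7 pop 1: in=010111 → 010101 (no change)
  #8 pop 2: in=111111 → 111111 (was 010101); enqueue [1]
  #9 pop 3: in=111111 → 001111 (was 000111); enqueue [0,2,4]
  #10 pop 1: in=111111 → 011101 (was 010101); enqueue []
  #11 pop 0: in=011111 → 111111 (no change)
  #12 pop 2: in=111111 → 111111 (no change)
  #13 pop 4: in=111111 → 111111 (no change)

Fixpoint:
  val[0] = 111111
  val[1] = 011101
  val[2] = 111111
  val[3] = 001111
  val[4] = 111111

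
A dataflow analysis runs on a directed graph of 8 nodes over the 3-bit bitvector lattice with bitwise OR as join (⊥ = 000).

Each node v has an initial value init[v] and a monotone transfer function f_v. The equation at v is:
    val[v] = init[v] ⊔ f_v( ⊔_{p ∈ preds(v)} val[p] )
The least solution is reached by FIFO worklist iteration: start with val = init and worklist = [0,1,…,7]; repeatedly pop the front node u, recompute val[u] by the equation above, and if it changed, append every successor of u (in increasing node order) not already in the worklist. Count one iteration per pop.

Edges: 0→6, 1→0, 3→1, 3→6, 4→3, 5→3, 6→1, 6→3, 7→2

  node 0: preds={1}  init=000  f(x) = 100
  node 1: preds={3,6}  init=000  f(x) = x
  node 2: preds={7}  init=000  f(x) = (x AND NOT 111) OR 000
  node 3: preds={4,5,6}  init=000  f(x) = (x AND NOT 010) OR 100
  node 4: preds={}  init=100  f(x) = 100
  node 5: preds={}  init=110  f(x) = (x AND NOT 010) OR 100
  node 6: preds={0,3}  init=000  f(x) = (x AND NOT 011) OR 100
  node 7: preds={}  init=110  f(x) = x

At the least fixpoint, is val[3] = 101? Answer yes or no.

no

Worklist (11 pops):
  #1 pop 0: in=000 → 100 (was 000); enqueue []
  #2 pop 1: in=000 → 000 (no change)
  #3 pop 2: in=110 → 000 (no change)
  #4 pop 3: in=110 → 100 (was 000); enqueue [1]
  #5 pop 4: in=000 → 100 (no change)
  #6 pop 5: in=000 → 110 (no change)
  #7 pop 6: in=100 → 100 (was 000); enqueue [3]
  #8 pop 7: in=000 → 110 (no change)
  #9 pop 1: in=100 → 100 (was 000); enqueue [0]
  #10 pop 3: in=110 → 100 (no change)
  #11 pop 0: in=100 → 100 (no change)

Fixpoint:
  val[0] = 100
  val[1] = 100
  val[2] = 000
  val[3] = 100
  val[4] = 100
  val[5] = 110
  val[6] = 100
  val[7] = 110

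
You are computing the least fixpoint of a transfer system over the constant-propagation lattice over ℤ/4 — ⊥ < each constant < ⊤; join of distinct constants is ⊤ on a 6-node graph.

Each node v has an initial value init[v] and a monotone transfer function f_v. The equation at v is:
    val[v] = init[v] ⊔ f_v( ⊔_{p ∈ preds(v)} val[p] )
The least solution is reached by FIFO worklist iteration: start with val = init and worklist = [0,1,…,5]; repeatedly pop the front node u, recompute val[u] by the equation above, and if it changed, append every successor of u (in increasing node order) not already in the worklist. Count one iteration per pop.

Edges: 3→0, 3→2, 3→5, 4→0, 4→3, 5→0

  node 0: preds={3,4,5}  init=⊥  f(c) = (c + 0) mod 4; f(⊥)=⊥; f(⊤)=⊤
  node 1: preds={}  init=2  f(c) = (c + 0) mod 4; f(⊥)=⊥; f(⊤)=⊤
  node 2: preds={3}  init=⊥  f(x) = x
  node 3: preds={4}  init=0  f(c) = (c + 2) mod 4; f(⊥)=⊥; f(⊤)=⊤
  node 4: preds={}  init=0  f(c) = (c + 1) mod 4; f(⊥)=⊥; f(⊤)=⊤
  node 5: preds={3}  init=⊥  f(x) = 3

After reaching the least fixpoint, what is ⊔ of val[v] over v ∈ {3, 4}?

Iteration log — 8 steps:
  step 1. node 0  ⊔preds=0  new=0  old=⊥  +wl: 
  step 2. node 1  ⊔preds=⊥  new=2  stable
  step 3. node 2  ⊔preds=0  new=0  old=⊥  +wl: 
  step 4. node 3  ⊔preds=0  new=⊤  old=0  +wl: 0,2
  step 5. node 4  ⊔preds=⊥  new=0  stable
  step 6. node 5  ⊔preds=⊤  new=3  old=⊥  +wl: 
  step 7. node 0  ⊔preds=⊤  new=⊤  old=0  +wl: 
  step 8. node 2  ⊔preds=⊤  new=⊤  old=0  +wl: 

Least fixpoint reached:
  node 0: ⊤
  node 1: 2
  node 2: ⊤
  node 3: ⊤
  node 4: 0
  node 5: 3

⊤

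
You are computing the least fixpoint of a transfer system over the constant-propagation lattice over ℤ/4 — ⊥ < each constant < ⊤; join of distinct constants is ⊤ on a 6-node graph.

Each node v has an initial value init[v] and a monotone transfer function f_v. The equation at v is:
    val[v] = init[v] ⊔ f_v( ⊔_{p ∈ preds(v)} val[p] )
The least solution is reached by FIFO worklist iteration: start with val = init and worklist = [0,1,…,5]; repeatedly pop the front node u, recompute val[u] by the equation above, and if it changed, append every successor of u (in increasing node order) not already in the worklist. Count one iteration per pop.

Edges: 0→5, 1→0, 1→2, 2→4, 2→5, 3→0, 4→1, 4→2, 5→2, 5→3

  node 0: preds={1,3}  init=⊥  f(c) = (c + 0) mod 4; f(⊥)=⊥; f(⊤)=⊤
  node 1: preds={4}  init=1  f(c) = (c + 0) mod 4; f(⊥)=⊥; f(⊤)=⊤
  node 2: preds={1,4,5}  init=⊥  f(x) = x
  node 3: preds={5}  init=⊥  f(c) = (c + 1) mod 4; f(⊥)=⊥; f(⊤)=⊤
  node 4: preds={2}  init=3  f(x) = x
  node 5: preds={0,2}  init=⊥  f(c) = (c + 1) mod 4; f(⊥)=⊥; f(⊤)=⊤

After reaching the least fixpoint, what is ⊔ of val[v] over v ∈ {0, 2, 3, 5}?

Worklist (12 pops):
  #1 pop 0: in=1 → 1 (was ⊥); enqueue []
  #2 pop 1: in=3 → ⊤ (was 1); enqueue [0]
  #3 pop 2: in=⊤ → ⊤ (was ⊥); enqueue []
  #4 pop 3: in=⊥ → ⊥ (no change)
  #5 pop 4: in=⊤ → ⊤ (was 3); enqueue [1,2]
  #6 pop 5: in=⊤ → ⊤ (was ⊥); enqueue [3]
  #7 pop 0: in=⊤ → ⊤ (was 1); enqueue [5]
  #8 pop 1: in=⊤ → ⊤ (no change)
  #9 pop 2: in=⊤ → ⊤ (no change)
  #10 pop 3: in=⊤ → ⊤ (was ⊥); enqueue [0]
  #11 pop 5: in=⊤ → ⊤ (no change)
  #12 pop 0: in=⊤ → ⊤ (no change)

Fixpoint:
  val[0] = ⊤
  val[1] = ⊤
  val[2] = ⊤
  val[3] = ⊤
  val[4] = ⊤
  val[5] = ⊤

⊤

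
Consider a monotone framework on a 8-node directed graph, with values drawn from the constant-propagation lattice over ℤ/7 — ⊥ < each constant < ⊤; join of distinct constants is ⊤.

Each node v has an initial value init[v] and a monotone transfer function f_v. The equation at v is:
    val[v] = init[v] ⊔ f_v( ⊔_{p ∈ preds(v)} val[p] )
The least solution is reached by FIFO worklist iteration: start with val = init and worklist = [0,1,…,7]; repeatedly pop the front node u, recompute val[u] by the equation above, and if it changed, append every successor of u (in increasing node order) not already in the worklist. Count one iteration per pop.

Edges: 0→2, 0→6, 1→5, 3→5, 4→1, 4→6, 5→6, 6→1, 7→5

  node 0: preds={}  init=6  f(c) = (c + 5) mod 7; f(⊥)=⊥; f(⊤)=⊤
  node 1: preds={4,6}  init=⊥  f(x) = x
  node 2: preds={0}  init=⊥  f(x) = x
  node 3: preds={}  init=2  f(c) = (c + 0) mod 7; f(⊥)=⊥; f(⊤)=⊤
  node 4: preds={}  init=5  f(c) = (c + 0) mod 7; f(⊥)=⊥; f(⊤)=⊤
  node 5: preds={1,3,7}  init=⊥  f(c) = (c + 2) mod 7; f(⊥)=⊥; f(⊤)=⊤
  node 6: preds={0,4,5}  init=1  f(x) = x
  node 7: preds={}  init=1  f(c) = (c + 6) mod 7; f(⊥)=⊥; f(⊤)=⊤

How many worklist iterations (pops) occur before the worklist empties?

9

Iteration log — 9 steps:
  step 1. node 0  ⊔preds=⊥  new=6  stable
  step 2. node 1  ⊔preds=⊤  new=⊤  old=⊥  +wl: 
  step 3. node 2  ⊔preds=6  new=6  old=⊥  +wl: 
  step 4. node 3  ⊔preds=⊥  new=2  stable
  step 5. node 4  ⊔preds=⊥  new=5  stable
  step 6. node 5  ⊔preds=⊤  new=⊤  old=⊥  +wl: 
  step 7. node 6  ⊔preds=⊤  new=⊤  old=1  +wl: 1
  step 8. node 7  ⊔preds=⊥  new=1  stable
  step 9. node 1  ⊔preds=⊤  new=⊤  stable

Least fixpoint reached:
  node 0: 6
  node 1: ⊤
  node 2: 6
  node 3: 2
  node 4: 5
  node 5: ⊤
  node 6: ⊤
  node 7: 1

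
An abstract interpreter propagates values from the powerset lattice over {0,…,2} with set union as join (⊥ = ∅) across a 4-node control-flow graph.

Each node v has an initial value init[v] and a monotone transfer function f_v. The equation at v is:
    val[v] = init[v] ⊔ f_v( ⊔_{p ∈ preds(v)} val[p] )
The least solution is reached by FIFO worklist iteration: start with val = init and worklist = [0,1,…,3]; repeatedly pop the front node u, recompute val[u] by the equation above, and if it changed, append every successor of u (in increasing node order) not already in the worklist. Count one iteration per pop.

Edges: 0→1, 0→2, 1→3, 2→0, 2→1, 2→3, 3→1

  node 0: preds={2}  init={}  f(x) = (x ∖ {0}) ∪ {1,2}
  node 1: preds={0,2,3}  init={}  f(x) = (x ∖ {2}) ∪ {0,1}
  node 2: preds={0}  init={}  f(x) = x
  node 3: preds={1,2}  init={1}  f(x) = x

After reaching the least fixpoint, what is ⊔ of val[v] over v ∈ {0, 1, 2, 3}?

Trace (6 dequeues):
  [1] u=0 | in {} | out {1,2} | prev {} | push {}
  [2] u=1 | in {1,2} | out {0,1} | prev {} | push {}
  [3] u=2 | in {1,2} | out {1,2} | prev {} | push {0,1}
  [4] u=3 | in {0,1,2} | out {0,1,2} | prev {1} | push {}
  [5] u=0 | in {1,2} | out {1,2} | ==
  [6] u=1 | in {0,1,2} | out {0,1} | ==

Converged values:
  [0] {1,2}
  [1] {0,1}
  [2] {1,2}
  [3] {0,1,2}

{0,1,2}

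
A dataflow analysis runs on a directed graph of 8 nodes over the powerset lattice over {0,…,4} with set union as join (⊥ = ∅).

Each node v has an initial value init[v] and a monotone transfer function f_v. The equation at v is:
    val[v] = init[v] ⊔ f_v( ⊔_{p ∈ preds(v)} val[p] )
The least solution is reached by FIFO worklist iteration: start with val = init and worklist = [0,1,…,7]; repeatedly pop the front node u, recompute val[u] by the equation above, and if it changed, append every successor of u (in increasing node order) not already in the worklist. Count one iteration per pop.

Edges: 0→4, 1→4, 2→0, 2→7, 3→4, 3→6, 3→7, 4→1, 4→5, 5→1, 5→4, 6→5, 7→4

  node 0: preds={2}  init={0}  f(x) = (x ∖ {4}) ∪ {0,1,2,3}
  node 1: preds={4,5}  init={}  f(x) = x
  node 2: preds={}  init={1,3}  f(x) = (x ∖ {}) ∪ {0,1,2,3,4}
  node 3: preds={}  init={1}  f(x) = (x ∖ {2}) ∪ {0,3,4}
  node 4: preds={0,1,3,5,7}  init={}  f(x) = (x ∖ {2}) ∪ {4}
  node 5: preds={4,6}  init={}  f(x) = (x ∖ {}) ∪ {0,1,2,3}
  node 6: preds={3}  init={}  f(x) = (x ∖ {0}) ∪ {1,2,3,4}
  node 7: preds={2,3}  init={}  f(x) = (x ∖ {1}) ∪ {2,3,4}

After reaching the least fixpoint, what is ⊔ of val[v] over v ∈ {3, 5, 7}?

Trace (12 dequeues):
  [1] u=0 | in {1,3} | out {0,1,2,3} | prev {0} | push {}
  [2] u=1 | in {} | out {} | ==
  [3] u=2 | in {} | out {0,1,2,3,4} | prev {1,3} | push {0}
  [4] u=3 | in {} | out {0,1,3,4} | prev {1} | push {}
  [5] u=4 | in {0,1,2,3,4} | out {0,1,3,4} | prev {} | push {1}
  [6] u=5 | in {0,1,3,4} | out {0,1,2,3,4} | prev {} | push {4}
  [7] u=6 | in {0,1,3,4} | out {1,2,3,4} | prev {} | push {5}
  [8] u=7 | in {0,1,2,3,4} | out {0,2,3,4} | prev {} | push {}
  [9] u=0 | in {0,1,2,3,4} | out {0,1,2,3} | ==
  [10] u=1 | in {0,1,2,3,4} | out {0,1,2,3,4} | prev {} | push {}
  [11] u=4 | in {0,1,2,3,4} | out {0,1,3,4} | ==
  [12] u=5 | in {0,1,2,3,4} | out {0,1,2,3,4} | ==

Converged values:
  [0] {0,1,2,3}
  [1] {0,1,2,3,4}
  [2] {0,1,2,3,4}
  [3] {0,1,3,4}
  [4] {0,1,3,4}
  [5] {0,1,2,3,4}
  [6] {1,2,3,4}
  [7] {0,2,3,4}

{0,1,2,3,4}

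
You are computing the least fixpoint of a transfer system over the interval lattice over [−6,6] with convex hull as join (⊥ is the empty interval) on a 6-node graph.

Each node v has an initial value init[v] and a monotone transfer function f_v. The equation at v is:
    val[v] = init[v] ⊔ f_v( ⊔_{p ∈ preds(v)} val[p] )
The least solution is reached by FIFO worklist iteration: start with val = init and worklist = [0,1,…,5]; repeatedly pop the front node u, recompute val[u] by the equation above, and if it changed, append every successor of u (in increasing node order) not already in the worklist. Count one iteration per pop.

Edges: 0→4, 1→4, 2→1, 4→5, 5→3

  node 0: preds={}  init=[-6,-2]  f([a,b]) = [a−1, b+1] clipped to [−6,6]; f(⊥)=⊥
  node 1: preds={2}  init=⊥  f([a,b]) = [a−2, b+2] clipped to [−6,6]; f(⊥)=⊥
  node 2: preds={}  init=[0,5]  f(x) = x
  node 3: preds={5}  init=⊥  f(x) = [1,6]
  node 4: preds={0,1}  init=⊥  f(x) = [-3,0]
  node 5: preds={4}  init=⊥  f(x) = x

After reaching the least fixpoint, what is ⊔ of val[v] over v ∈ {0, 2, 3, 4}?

[-6,6]

Trace (7 dequeues):
  [1] u=0 | in ⊥ | out [-6,-2] | ==
  [2] u=1 | in [0,5] | out [-2,6] | prev ⊥ | push {}
  [3] u=2 | in ⊥ | out [0,5] | ==
  [4] u=3 | in ⊥ | out [1,6] | prev ⊥ | push {}
  [5] u=4 | in [-6,6] | out [-3,0] | prev ⊥ | push {}
  [6] u=5 | in [-3,0] | out [-3,0] | prev ⊥ | push {3}
  [7] u=3 | in [-3,0] | out [1,6] | ==

Converged values:
  [0] [-6,-2]
  [1] [-2,6]
  [2] [0,5]
  [3] [1,6]
  [4] [-3,0]
  [5] [-3,0]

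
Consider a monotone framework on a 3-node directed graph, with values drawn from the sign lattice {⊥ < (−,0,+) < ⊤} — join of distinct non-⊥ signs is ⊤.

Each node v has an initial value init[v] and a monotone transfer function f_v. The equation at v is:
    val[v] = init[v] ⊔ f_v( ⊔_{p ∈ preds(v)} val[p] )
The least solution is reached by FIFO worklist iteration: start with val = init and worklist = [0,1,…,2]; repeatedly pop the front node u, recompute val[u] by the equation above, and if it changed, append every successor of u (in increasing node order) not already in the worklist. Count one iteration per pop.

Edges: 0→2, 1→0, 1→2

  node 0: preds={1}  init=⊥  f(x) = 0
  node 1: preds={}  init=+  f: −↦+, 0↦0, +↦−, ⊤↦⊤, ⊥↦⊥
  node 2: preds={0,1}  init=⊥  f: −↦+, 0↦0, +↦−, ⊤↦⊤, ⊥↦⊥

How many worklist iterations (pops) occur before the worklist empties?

3

Worklist (3 pops):
  #1 pop 0: in=+ → 0 (was ⊥); enqueue []
  #2 pop 1: in=⊥ → + (no change)
  #3 pop 2: in=⊤ → ⊤ (was ⊥); enqueue []

Fixpoint:
  val[0] = 0
  val[1] = +
  val[2] = ⊤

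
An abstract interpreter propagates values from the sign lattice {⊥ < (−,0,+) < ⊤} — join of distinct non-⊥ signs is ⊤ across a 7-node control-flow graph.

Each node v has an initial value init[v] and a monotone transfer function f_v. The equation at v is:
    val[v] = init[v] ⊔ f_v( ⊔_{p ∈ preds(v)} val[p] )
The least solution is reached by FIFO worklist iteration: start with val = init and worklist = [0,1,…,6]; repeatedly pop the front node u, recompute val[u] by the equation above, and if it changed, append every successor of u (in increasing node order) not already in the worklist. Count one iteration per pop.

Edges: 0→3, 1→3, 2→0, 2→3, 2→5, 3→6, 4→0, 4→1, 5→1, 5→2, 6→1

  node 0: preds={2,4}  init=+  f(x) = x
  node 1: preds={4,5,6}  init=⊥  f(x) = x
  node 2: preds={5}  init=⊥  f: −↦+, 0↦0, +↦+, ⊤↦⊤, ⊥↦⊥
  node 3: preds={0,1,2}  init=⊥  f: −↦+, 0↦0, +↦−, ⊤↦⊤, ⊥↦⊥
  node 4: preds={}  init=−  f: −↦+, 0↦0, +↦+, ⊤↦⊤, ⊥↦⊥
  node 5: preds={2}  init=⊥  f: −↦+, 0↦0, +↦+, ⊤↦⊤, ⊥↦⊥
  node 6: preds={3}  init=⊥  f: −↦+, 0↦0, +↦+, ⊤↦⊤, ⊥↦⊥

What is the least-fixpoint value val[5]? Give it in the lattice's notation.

⊥

Iteration log — 9 steps:
  step 1. node 0  ⊔preds=−  new=⊤  old=+  +wl: 
  step 2. node 1  ⊔preds=−  new=−  old=⊥  +wl: 
  step 3. node 2  ⊔preds=⊥  new=⊥  stable
  step 4. node 3  ⊔preds=⊤  new=⊤  old=⊥  +wl: 
  step 5. node 4  ⊔preds=⊥  new=−  stable
  step 6. node 5  ⊔preds=⊥  new=⊥  stable
  step 7. node 6  ⊔preds=⊤  new=⊤  old=⊥  +wl: 1
  step 8. node 1  ⊔preds=⊤  new=⊤  old=−  +wl: 3
  step 9. node 3  ⊔preds=⊤  new=⊤  stable

Least fixpoint reached:
  node 0: ⊤
  node 1: ⊤
  node 2: ⊥
  node 3: ⊤
  node 4: −
  node 5: ⊥
  node 6: ⊤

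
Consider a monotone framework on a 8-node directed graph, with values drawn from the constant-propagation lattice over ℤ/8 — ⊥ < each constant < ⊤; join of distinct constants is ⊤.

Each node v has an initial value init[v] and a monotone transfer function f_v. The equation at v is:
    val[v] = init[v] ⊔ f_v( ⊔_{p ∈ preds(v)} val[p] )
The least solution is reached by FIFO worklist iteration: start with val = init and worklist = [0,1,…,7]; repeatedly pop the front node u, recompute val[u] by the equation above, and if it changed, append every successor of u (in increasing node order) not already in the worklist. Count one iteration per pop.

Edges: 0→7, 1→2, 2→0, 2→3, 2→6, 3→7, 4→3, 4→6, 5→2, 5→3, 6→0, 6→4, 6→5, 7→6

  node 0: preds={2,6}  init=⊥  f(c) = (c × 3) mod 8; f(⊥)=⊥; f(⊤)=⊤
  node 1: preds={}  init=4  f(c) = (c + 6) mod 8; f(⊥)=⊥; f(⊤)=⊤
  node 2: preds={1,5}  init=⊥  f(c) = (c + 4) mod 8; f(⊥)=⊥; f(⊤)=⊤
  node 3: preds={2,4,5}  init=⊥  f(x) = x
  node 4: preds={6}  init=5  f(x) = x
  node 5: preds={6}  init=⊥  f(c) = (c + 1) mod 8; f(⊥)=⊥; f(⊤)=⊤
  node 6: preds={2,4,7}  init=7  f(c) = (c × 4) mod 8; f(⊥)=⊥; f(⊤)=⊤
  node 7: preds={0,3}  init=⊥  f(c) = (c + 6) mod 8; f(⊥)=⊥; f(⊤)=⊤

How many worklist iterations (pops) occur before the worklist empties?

Trace (18 dequeues):
  [1] u=0 | in 7 | out 5 | prev ⊥ | push {}
  [2] u=1 | in ⊥ | out 4 | ==
  [3] u=2 | in 4 | out 0 | prev ⊥ | push {0}
  [4] u=3 | in ⊤ | out ⊤ | prev ⊥ | push {}
  [5] u=4 | in 7 | out ⊤ | prev 5 | push {3}
  [6] u=5 | in 7 | out 0 | prev ⊥ | push {2}
  [7] u=6 | in ⊤ | out ⊤ | prev 7 | push {4,5}
  [8] u=7 | in ⊤ | out ⊤ | prev ⊥ | push {6}
  [9] u=0 | in ⊤ | out ⊤ | prev 5 | push {7}
  [10] u=3 | in ⊤ | out ⊤ | ==
  [11] u=2 | in ⊤ | out ⊤ | prev 0 | push {0,3}
  [12] u=4 | in ⊤ | out ⊤ | ==
  [13] u=5 | in ⊤ | out ⊤ | prev 0 | push {2}
  [14] u=6 | in ⊤ | out ⊤ | ==
  [15] u=7 | in ⊤ | out ⊤ | ==
  [16] u=0 | in ⊤ | out ⊤ | ==
  [17] u=3 | in ⊤ | out ⊤ | ==
  [18] u=2 | in ⊤ | out ⊤ | ==

Converged values:
  [0] ⊤
  [1] 4
  [2] ⊤
  [3] ⊤
  [4] ⊤
  [5] ⊤
  [6] ⊤
  [7] ⊤

18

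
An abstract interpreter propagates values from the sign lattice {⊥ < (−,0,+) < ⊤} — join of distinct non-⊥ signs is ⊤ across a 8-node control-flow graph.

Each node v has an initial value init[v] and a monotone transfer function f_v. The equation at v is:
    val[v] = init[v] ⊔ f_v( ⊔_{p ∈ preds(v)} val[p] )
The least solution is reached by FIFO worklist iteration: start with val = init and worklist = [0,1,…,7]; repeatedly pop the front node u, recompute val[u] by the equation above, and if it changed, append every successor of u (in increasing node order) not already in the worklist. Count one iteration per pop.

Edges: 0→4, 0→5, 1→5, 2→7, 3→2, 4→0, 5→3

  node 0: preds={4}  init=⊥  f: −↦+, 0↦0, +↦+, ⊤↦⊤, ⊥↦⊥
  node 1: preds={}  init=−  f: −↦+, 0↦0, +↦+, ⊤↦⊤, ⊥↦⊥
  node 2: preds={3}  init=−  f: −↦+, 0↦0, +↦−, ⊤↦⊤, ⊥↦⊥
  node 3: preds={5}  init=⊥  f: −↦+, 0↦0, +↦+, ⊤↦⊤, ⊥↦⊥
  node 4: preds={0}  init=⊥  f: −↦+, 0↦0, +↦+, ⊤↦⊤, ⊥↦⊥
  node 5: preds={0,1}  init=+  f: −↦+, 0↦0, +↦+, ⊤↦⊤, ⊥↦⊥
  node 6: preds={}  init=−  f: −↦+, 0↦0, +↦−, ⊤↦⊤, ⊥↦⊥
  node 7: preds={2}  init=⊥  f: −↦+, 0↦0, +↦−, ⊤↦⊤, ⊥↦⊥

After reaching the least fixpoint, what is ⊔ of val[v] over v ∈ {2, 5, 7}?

Trace (9 dequeues):
  [1] u=0 | in ⊥ | out ⊥ | ==
  [2] u=1 | in ⊥ | out − | ==
  [3] u=2 | in ⊥ | out − | ==
  [4] u=3 | in + | out + | prev ⊥ | push {2}
  [5] u=4 | in ⊥ | out ⊥ | ==
  [6] u=5 | in − | out + | ==
  [7] u=6 | in ⊥ | out − | ==
  [8] u=7 | in − | out + | prev ⊥ | push {}
  [9] u=2 | in + | out − | ==

Converged values:
  [0] ⊥
  [1] −
  [2] −
  [3] +
  [4] ⊥
  [5] +
  [6] −
  [7] +

⊤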